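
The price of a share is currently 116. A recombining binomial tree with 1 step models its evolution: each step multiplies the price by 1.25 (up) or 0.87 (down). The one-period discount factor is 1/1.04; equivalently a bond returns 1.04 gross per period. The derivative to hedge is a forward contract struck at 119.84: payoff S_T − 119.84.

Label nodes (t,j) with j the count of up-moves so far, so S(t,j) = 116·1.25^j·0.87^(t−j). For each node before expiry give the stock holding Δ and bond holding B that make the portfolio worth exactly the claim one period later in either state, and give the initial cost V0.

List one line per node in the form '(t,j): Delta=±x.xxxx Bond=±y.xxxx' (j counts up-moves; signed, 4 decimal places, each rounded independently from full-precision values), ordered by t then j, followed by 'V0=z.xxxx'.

(0,0): Delta=1.0000 Bond=-115.2308
V0=0.7692

No-arbitrage ⇒ martingale measure with p* = (R−d)/(u−d) = 0.4474.
Terminal values V(1,·): V(1,0)=-18.9200, V(1,1)=25.1600
(0,0): S=116.0000. Δ = (V_up−V_dn)/(S_up−S_dn) = (25.1600−-18.9200)/(145.0000−100.9200) = 1.0000. V = [p*·25.1600 + (1−p*)·-18.9200]/1.04 = 0.7692. B = V − Δ·S = -115.2308.
Root portfolio cost Δ·116+B reproduces V0=0.7692.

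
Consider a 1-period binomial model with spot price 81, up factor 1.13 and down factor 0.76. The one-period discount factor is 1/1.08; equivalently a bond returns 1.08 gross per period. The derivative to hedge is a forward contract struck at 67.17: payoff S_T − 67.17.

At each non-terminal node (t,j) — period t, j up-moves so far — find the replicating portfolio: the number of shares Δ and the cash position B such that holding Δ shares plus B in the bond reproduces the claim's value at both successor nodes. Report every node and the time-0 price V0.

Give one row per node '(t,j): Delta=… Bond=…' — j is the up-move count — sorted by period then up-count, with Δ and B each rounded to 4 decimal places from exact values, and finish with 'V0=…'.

The replicating-portfolio and risk-neutral prices coincide; use p* = (1.08−0.76)/(1.13−0.76) = 0.8649 for the latter.
Terminal values V(1,·): V(1,0)=-5.6100, V(1,1)=24.3600
Node (0,0) S=81.0000: V=(p*·24.3600+(1−p*)·-5.6100)/1.08=18.8056; Δ=(24.3600−-5.6100)/(91.5300−61.5600)=1.0000; B=V−Δ·S=-62.1944
Check: Δ(0,0)·S0 + B(0,0) = 18.8056 = V0.

(0,0): Delta=1.0000 Bond=-62.1944
V0=18.8056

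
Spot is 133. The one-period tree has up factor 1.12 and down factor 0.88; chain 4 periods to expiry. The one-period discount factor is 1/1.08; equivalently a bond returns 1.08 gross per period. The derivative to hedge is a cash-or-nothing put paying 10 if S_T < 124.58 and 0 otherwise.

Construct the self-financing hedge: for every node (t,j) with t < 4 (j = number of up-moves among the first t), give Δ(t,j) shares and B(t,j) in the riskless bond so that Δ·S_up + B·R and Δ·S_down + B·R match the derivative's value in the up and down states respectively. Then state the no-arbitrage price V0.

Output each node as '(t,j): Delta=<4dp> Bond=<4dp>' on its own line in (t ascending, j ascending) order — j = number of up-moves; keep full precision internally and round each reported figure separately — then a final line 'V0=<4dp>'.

(0,0): Delta=-0.0173 Bond=2.4161
(1,0): Delta=-0.0848 Bond=10.5109
(1,1): Delta=-0.0067 Bond=1.0290
(2,0): Delta=-0.3122 Bond=34.7699
(2,1): Delta=-0.0491 Bond=6.6682
(2,2): Delta=0.0000 Bond=0.0000
(3,0): Delta=0.0000 Bond=9.2593
(3,1): Delta=-0.3612 Bond=43.2099
(3,2): Delta=0.0000 Bond=0.0000
(3,3): Delta=0.0000 Bond=0.0000
V0=0.1191

Since d<R<u, set p* = (R−d)/(u−d) = 0.8333; price each node as the discounted p*-expectation of its children.
Terminal values V(4,·): V(4,0)=10.0000, V(4,1)=10.0000, V(4,2)=0.0000, V(4,3)=0.0000, V(4,4)=0.0000
  t=3,j=0: stock 90.6358 → up 101.5121 (V=10.0000), down 79.7595 (V=10.0000). Price 9.2593; hedge Δ=0.0000, bond B=9.2593.
  t=3,j=1: stock 115.3546 → up 129.1972 (V=0.0000), down 101.5121 (V=10.0000). Price 1.5432; hedge Δ=-0.3612, bond B=43.2099.
  t=3,j=2: stock 146.8150 → up 164.4328 (V=0.0000), down 129.1972 (V=0.0000). Price 0.0000; hedge Δ=0.0000, bond B=0.0000.
  t=3,j=3: stock 186.8554 → up 209.2781 (V=0.0000), down 164.4328 (V=0.0000). Price 0.0000; hedge Δ=0.0000, bond B=0.0000.
  t=2,j=0: stock 102.9952 → up 115.3546 (V=1.5432), down 90.6358 (V=9.2593). Price 2.6196; hedge Δ=-0.3122, bond B=34.7699.
  t=2,j=1: stock 131.0848 → up 146.8150 (V=0.0000), down 115.3546 (V=1.5432). Price 0.2381; hedge Δ=-0.0491, bond B=6.6682.
  t=2,j=2: stock 166.8352 → up 186.8554 (V=0.0000), down 146.8150 (V=0.0000). Price 0.0000; hedge Δ=0.0000, bond B=0.0000.
  t=1,j=0: stock 117.0400 → up 131.0848 (V=0.2381), down 102.9952 (V=2.6196). Price 0.5880; hedge Δ=-0.0848, bond B=10.5109.
  t=1,j=1: stock 148.9600 → up 166.8352 (V=0.0000), down 131.0848 (V=0.2381). Price 0.0368; hedge Δ=-0.0067, bond B=1.0290.
  t=0,j=0: stock 133.0000 → up 148.9600 (V=0.0368), down 117.0400 (V=0.5880). Price 0.1191; hedge Δ=-0.0173, bond B=2.4161.
The time-0 hedge costs 0.1191, which is the no-arbitrage price.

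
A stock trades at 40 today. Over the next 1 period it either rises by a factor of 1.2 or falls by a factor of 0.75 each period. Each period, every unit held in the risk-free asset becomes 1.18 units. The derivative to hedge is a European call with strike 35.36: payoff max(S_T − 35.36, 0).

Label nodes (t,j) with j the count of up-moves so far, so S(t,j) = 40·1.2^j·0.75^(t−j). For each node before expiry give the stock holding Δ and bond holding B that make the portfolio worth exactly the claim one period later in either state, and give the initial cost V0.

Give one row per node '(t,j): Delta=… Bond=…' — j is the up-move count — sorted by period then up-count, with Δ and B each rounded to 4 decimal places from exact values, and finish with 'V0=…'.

(0,0): Delta=0.7022 Bond=-17.8531
V0=10.2358

Risk-neutral probability p* = (R−d)/(u−d) = (1.18−0.75)/(1.2−0.75) = 0.9556.
At expiry t=1: V(1,0)=0.0000, V(1,1)=12.6400
  t=0,j=0: stock 40.0000 → up 48.0000 (V=12.6400), down 30.0000 (V=0.0000). Price 10.2358; hedge Δ=0.7022, bond B=-17.8531.
Root portfolio cost Δ·40+B reproduces V0=10.2358.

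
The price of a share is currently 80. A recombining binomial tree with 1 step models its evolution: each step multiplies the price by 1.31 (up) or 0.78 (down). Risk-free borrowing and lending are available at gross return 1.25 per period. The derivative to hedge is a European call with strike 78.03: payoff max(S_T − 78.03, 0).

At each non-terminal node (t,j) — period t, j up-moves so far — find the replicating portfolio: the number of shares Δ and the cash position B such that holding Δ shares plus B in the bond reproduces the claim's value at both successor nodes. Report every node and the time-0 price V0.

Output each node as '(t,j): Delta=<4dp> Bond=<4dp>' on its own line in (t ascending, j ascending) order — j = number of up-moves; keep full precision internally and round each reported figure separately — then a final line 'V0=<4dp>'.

(0,0): Delta=0.6314 Bond=-31.5179
V0=18.9915

Risk-neutral probability p* = (R−d)/(u−d) = (1.25−0.78)/(1.31−0.78) = 0.8868.
Payoff layer (t=1): V(1,0)=0.0000, V(1,1)=26.7700
Node (0,0) S=80.0000: V=(p*·26.7700+(1−p*)·0.0000)/1.25=18.9915; Δ=(26.7700−0.0000)/(104.8000−62.4000)=0.6314; B=V−Δ·S=-31.5179
Check: Δ(0,0)·S0 + B(0,0) = 18.9915 = V0.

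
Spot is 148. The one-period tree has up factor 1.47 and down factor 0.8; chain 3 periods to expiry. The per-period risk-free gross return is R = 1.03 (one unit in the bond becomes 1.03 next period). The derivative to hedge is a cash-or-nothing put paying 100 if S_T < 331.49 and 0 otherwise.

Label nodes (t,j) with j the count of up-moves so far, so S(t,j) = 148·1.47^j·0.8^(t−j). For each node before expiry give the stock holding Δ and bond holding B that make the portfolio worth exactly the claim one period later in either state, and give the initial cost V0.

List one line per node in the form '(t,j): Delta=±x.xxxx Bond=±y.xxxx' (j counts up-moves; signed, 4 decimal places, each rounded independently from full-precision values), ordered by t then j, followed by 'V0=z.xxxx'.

(0,0): Delta=-0.1120 Bond=104.3910
(1,0): Delta=0.0000 Bond=94.2596
(1,1): Delta=-0.2286 Bond=132.8957
(2,0): Delta=0.0000 Bond=97.0874
(2,1): Delta=0.0000 Bond=97.0874
(2,2): Delta=-0.4667 Bond=213.0126
V0=87.8121

No-arbitrage ⇒ martingale measure with p* = (R−d)/(u−d) = 0.3433.
At expiry t=3: V(3,0)=100.0000, V(3,1)=100.0000, V(3,2)=100.0000, V(3,3)=0.0000
  t=2,j=0: stock 94.7200 → up 139.2384 (V=100.0000), down 75.7760 (V=100.0000). Price 97.0874; hedge Δ=0.0000, bond B=97.0874.
  t=2,j=1: stock 174.0480 → up 255.8506 (V=100.0000), down 139.2384 (V=100.0000). Price 97.0874; hedge Δ=0.0000, bond B=97.0874.
  t=2,j=2: stock 319.8132 → up 470.1254 (V=0.0000), down 255.8506 (V=100.0000). Price 63.7589; hedge Δ=-0.4667, bond B=213.0126.
  t=1,j=0: stock 118.4000 → up 174.0480 (V=97.0874), down 94.7200 (V=97.0874). Price 94.2596; hedge Δ=0.0000, bond B=94.2596.
  t=1,j=1: stock 217.5600 → up 319.8132 (V=63.7589), down 174.0480 (V=97.0874). Price 83.1517; hedge Δ=-0.2286, bond B=132.8957.
  t=0,j=0: stock 148.0000 → up 217.5600 (V=83.1517), down 118.4000 (V=94.2596). Price 87.8121; hedge Δ=-0.1120, bond B=104.3910.
The time-0 hedge costs 87.8121, which is the no-arbitrage price.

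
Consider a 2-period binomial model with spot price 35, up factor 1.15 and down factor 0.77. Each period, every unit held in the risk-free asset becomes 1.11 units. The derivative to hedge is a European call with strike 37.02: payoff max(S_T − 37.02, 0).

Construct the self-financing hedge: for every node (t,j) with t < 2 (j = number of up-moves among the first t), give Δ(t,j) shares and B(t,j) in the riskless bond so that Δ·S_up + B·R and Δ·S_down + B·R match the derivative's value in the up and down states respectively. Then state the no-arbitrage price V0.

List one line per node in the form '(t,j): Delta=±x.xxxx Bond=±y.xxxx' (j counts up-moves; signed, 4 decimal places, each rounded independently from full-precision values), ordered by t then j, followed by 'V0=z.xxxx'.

(0,0): Delta=0.5617 Bond=-13.6370
(1,0): Delta=0.0000 Bond=0.0000
(1,1): Delta=0.6059 Bond=-16.9179
V0=6.0215

Risk-neutral probability p* = (R−d)/(u−d) = (1.11−0.77)/(1.15−0.77) = 0.8947.
Payoff layer (t=2): V(2,0)=0.0000, V(2,1)=0.0000, V(2,2)=9.2675
(1,0): S=26.9500. Δ = (V_up−V_dn)/(S_up−S_dn) = (0.0000−0.0000)/(30.9925−20.7515) = 0.0000. V = [p*·0.0000 + (1−p*)·0.0000]/1.11 = 0.0000. B = V − Δ·S = 0.0000.
(1,1): S=40.2500. Δ = (V_up−V_dn)/(S_up−S_dn) = (9.2675−0.0000)/(46.2875−30.9925) = 0.6059. V = [p*·9.2675 + (1−p*)·0.0000]/1.11 = 7.4702. B = V − Δ·S = -16.9179.
(0,0): S=35.0000. Δ = (V_up−V_dn)/(S_up−S_dn) = (7.4702−0.0000)/(40.2500−26.9500) = 0.5617. V = [p*·7.4702 + (1−p*)·0.0000]/1.11 = 6.0215. B = V − Δ·S = -13.6370.
Self-financing check: at every node Δ·S+B equals the discounted successor values.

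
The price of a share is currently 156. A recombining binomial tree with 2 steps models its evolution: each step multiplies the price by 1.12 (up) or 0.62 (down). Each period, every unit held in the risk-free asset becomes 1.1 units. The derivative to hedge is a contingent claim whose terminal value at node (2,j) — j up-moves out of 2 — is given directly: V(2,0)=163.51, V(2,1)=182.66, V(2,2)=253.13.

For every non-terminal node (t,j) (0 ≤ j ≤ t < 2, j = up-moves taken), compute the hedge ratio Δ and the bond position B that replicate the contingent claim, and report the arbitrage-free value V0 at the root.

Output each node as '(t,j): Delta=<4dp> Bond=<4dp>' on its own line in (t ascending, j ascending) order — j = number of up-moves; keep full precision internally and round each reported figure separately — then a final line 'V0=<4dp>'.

The replicating-portfolio and risk-neutral prices coincide; use p* = (1.1−0.62)/(1.12−0.62) = 0.9600 for the latter.
Terminal values V(2,·): V(2,0)=163.5100, V(2,1)=182.6600, V(2,2)=253.1300
(1,0): S=96.7200. Δ = (V_up−V_dn)/(S_up−S_dn) = (182.6600−163.5100)/(108.3264−59.9664) = 0.3960. V = [p*·182.6600 + (1−p*)·163.5100]/1.1 = 165.3582. B = V − Δ·S = 127.0582.
(1,1): S=174.7200. Δ = (V_up−V_dn)/(S_up−S_dn) = (253.1300−182.6600)/(195.6864−108.3264) = 0.8067. V = [p*·253.1300 + (1−p*)·182.6600]/1.1 = 227.5556. B = V − Δ·S = 86.6156.
(0,0): S=156.0000. Δ = (V_up−V_dn)/(S_up−S_dn) = (227.5556−165.3582)/(174.7200−96.7200) = 0.7974. V = [p*·227.5556 + (1−p*)·165.3582]/1.1 = 204.6070. B = V − Δ·S = 80.2121.
Self-financing check: at every node Δ·S+B equals the discounted successor values.

(0,0): Delta=0.7974 Bond=80.2121
(1,0): Delta=0.3960 Bond=127.0582
(1,1): Delta=0.8067 Bond=86.6156
V0=204.6070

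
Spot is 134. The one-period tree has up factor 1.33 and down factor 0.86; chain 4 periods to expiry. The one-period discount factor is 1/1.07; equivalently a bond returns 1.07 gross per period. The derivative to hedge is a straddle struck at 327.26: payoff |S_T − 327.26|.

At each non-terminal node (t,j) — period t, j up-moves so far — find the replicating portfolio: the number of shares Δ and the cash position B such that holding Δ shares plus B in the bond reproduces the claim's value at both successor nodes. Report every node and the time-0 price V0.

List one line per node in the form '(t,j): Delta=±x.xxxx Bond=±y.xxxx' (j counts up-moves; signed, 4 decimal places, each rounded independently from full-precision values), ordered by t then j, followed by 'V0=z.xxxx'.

(0,0): Delta=-0.7872 Bond=226.7472
(1,0): Delta=-1.0000 Bond=267.1416
(1,1): Delta=-0.6169 Bond=212.2587
(2,0): Delta=-1.0000 Bond=285.8416
(2,1): Delta=-1.0000 Bond=285.8416
(2,2): Delta=-0.3101 Bond=154.4100
(3,0): Delta=-1.0000 Bond=305.8505
(3,1): Delta=-1.0000 Bond=305.8505
(3,2): Delta=-1.0000 Bond=305.8505
(3,3): Delta=0.2422 Bond=-8.8968
V0=121.2613

No-arbitrage ⇒ martingale measure with p* = (R−d)/(u−d) = 0.4468.
Terminal payoffs: V(4,0)=253.9609, V(4,1)=213.9021, V(4,2)=151.9507, V(4,3)=56.1421, V(4,4)=92.0270
(3,0): S=85.2315. Δ = (V_up−V_dn)/(S_up−S_dn) = (213.9021−253.9609)/(113.3579−73.2991) = -1.0000. V = [p*·213.9021 + (1−p*)·253.9609]/1.07 = 220.6190. B = V − Δ·S = 305.8505.
(3,1): S=131.8115. Δ = (V_up−V_dn)/(S_up−S_dn) = (151.9507−213.9021)/(175.3093−113.3579) = -1.0000. V = [p*·151.9507 + (1−p*)·213.9021]/1.07 = 174.0390. B = V − Δ·S = 305.8505.
(3,2): S=203.8480. Δ = (V_up−V_dn)/(S_up−S_dn) = (56.1421−151.9507)/(271.1179−175.3093) = -1.0000. V = [p*·56.1421 + (1−p*)·151.9507]/1.07 = 102.0024. B = V − Δ·S = 305.8505.
(3,3): S=315.2534. Δ = (V_up−V_dn)/(S_up−S_dn) = (92.0270−56.1421)/(419.2870−271.1179) = 0.2422. V = [p*·92.0270 + (1−p*)·56.1421]/1.07 = 67.4540. B = V − Δ·S = -8.8968.
(2,0): S=99.1064. Δ = (V_up−V_dn)/(S_up−S_dn) = (174.0390−220.6190)/(131.8115−85.2315) = -1.0000. V = [p*·174.0390 + (1−p*)·220.6190]/1.07 = 186.7352. B = V − Δ·S = 285.8416.
(2,1): S=153.2692. Δ = (V_up−V_dn)/(S_up−S_dn) = (102.0024−174.0390)/(203.8480−131.8115) = -1.0000. V = [p*·102.0024 + (1−p*)·174.0390]/1.07 = 132.5724. B = V − Δ·S = 285.8416.
(2,2): S=237.0326. Δ = (V_up−V_dn)/(S_up−S_dn) = (67.4540−102.0024)/(315.2534−203.8480) = -0.3101. V = [p*·67.4540 + (1−p*)·102.0024]/1.07 = 80.9027. B = V − Δ·S = 154.4100.
(1,0): S=115.2400. Δ = (V_up−V_dn)/(S_up−S_dn) = (132.5724−186.7352)/(153.2692−99.1064) = -1.0000. V = [p*·132.5724 + (1−p*)·186.7352]/1.07 = 151.9016. B = V − Δ·S = 267.1416.
(1,1): S=178.2200. Δ = (V_up−V_dn)/(S_up−S_dn) = (80.9027−132.5724)/(237.0326−153.2692) = -0.6169. V = [p*·80.9027 + (1−p*)·132.5724]/1.07 = 102.3233. B = V − Δ·S = 212.2587.
(0,0): S=134.0000. Δ = (V_up−V_dn)/(S_up−S_dn) = (102.3233−151.9016)/(178.2200−115.2400) = -0.7872. V = [p*·102.3233 + (1−p*)·151.9016]/1.07 = 121.2613. B = V − Δ·S = 226.7472.
Each (Δ,B) replicates both successor values, so the strategy is self-financing and V0 is arbitrage-free.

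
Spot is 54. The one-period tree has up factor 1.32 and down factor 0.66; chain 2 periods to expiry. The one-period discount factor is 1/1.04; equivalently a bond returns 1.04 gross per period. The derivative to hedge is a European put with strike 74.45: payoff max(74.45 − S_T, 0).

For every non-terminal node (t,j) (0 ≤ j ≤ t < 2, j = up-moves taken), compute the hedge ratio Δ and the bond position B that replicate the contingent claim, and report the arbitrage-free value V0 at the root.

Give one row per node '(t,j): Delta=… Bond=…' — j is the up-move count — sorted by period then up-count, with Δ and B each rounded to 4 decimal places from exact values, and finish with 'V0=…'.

(0,0): Delta=-0.6949 Bond=58.3787
(1,0): Delta=-1.0000 Bond=71.5865
(1,1): Delta=-0.5825 Bond=52.7023
V0=20.8525

No-arbitrage ⇒ martingale measure with p* = (R−d)/(u−d) = 0.5758.
Terminal values V(2,·): V(2,0)=50.9276, V(2,1)=27.4052, V(2,2)=0.0000
  t=1,j=0: stock 35.6400 → up 47.0448 (V=27.4052), down 23.5224 (V=50.9276). Price 35.9465; hedge Δ=-1.0000, bond B=71.5865.
  t=1,j=1: stock 71.2800 → up 94.0896 (V=0.0000), down 47.0448 (V=27.4052). Price 11.1793; hedge Δ=-0.5825, bond B=52.7023.
  t=0,j=0: stock 54.0000 → up 71.2800 (V=11.1793), down 35.6400 (V=35.9465). Price 20.8525; hedge Δ=-0.6949, bond B=58.3787.
Self-financing check: at every node Δ·S+B equals the discounted successor values.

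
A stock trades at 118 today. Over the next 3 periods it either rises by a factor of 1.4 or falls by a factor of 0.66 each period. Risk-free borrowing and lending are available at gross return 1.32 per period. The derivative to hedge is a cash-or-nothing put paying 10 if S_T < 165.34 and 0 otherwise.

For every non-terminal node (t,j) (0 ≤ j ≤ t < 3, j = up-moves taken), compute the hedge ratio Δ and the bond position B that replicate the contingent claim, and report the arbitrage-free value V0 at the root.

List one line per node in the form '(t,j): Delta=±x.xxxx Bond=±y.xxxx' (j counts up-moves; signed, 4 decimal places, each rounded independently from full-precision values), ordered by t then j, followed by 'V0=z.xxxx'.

Since d<R<u, set p* = (R−d)/(u−d) = 0.8919; price each node as the discounted p*-expectation of its children.
At expiry t=3: V(3,0)=10.0000, V(3,1)=10.0000, V(3,2)=10.0000, V(3,3)=0.0000
Node (2,0) S=51.4008: V=(p*·10.0000+(1−p*)·10.0000)/1.32=7.5758; Δ=(10.0000−10.0000)/(71.9611−33.9245)=0.0000; B=V−Δ·S=7.5758
Node (2,1) S=109.0320: V=(p*·10.0000+(1−p*)·10.0000)/1.32=7.5758; Δ=(10.0000−10.0000)/(152.6448−71.9611)=0.0000; B=V−Δ·S=7.5758
Node (2,2) S=231.2800: V=(p*·0.0000+(1−p*)·10.0000)/1.32=0.8190; Δ=(0.0000−10.0000)/(323.7920−152.6448)=-0.0584; B=V−Δ·S=14.3325
Node (1,0) S=77.8800: V=(p*·7.5758+(1−p*)·7.5758)/1.32=5.7392; Δ=(7.5758−7.5758)/(109.0320−51.4008)=0.0000; B=V−Δ·S=5.7392
Node (1,1) S=165.2000: V=(p*·0.8190+(1−p*)·7.5758)/1.32=1.1738; Δ=(0.8190−7.5758)/(231.2800−109.0320)=-0.0553; B=V−Δ·S=10.3046
Node (0,0) S=118.0000: V=(p*·1.1738+(1−p*)·5.7392)/1.32=1.2632; Δ=(1.1738−5.7392)/(165.2000−77.8800)=-0.0523; B=V−Δ·S=7.4326
Check: Δ(0,0)·S0 + B(0,0) = 1.2632 = V0.

(0,0): Delta=-0.0523 Bond=7.4326
(1,0): Delta=0.0000 Bond=5.7392
(1,1): Delta=-0.0553 Bond=10.3046
(2,0): Delta=0.0000 Bond=7.5758
(2,1): Delta=0.0000 Bond=7.5758
(2,2): Delta=-0.0584 Bond=14.3325
V0=1.2632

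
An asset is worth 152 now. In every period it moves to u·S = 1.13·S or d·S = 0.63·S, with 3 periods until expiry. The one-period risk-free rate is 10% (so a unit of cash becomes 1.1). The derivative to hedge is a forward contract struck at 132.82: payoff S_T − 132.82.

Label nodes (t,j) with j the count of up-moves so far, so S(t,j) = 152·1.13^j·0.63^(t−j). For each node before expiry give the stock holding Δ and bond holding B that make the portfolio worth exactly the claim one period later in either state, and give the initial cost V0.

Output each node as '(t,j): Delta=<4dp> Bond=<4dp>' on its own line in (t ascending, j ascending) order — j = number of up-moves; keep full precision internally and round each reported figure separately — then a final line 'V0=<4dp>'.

(0,0): Delta=1.0000 Bond=-99.7896
(1,0): Delta=1.0000 Bond=-109.7686
(1,1): Delta=1.0000 Bond=-109.7686
(2,0): Delta=1.0000 Bond=-120.7455
(2,1): Delta=1.0000 Bond=-120.7455
(2,2): Delta=1.0000 Bond=-120.7455
V0=52.2104

Under the risk-neutral measure, an up-move has probability p* = (R−d)/(u−d) = 0.9400 and values discount at R = 1.1.
Terminal values V(3,·): V(3,0)=-94.8129, V(3,1)=-64.6485, V(3,2)=-10.5441, V(3,3)=86.5003
  t=2,j=0: stock 60.3288 → up 68.1715 (V=-64.6485), down 38.0071 (V=-94.8129). Price -60.4167; hedge Δ=1.0000, bond B=-120.7455.
  t=2,j=1: stock 108.2088 → up 122.2759 (V=-10.5441), down 68.1715 (V=-64.6485). Price -12.5367; hedge Δ=1.0000, bond B=-120.7455.
  t=2,j=2: stock 194.0888 → up 219.3203 (V=86.5003), down 122.2759 (V=-10.5441). Price 73.3433; hedge Δ=1.0000, bond B=-120.7455.
  t=1,j=0: stock 95.7600 → up 108.2088 (V=-12.5367), down 60.3288 (V=-60.4167). Price -14.0086; hedge Δ=1.0000, bond B=-109.7686.
  t=1,j=1: stock 171.7600 → up 194.0888 (V=73.3433), down 108.2088 (V=-12.5367). Price 61.9914; hedge Δ=1.0000, bond B=-109.7686.
  t=0,j=0: stock 152.0000 → up 171.7600 (V=61.9914), down 95.7600 (V=-14.0086). Price 52.2104; hedge Δ=1.0000, bond B=-99.7896.
The time-0 hedge costs 52.2104, which is the no-arbitrage price.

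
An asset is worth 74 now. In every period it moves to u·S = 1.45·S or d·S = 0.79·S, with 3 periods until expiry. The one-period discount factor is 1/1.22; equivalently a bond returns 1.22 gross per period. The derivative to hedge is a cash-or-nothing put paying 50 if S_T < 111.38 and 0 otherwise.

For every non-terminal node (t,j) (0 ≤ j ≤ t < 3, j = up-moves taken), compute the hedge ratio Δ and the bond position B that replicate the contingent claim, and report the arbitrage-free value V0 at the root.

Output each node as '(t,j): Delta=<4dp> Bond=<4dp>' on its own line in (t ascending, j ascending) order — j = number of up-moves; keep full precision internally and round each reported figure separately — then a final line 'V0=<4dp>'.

(0,0): Delta=-0.3123 Bond=30.8136
(1,0): Delta=-0.6920 Bond=59.7905
(1,1): Delta=-0.2017 Bond=25.7193
(2,0): Delta=0.0000 Bond=40.9836
(2,1): Delta=-0.8937 Bond=90.0397
(2,2): Delta=0.0000 Bond=0.0000
V0=7.7012

The replicating-portfolio and risk-neutral prices coincide; use p* = (1.22−0.79)/(1.45−0.79) = 0.6515 for the latter.
Terminal payoffs: V(3,0)=50.0000, V(3,1)=50.0000, V(3,2)=0.0000, V(3,3)=0.0000
(2,0): S=46.1834. Δ = (V_up−V_dn)/(S_up−S_dn) = (50.0000−50.0000)/(66.9659−36.4849) = 0.0000. V = [p*·50.0000 + (1−p*)·50.0000]/1.22 = 40.9836. B = V − Δ·S = 40.9836.
(2,1): S=84.7670. Δ = (V_up−V_dn)/(S_up−S_dn) = (0.0000−50.0000)/(122.9121−66.9659) = -0.8937. V = [p*·0.0000 + (1−p*)·50.0000]/1.22 = 14.2822. B = V − Δ·S = 90.0397.
(2,2): S=155.5850. Δ = (V_up−V_dn)/(S_up−S_dn) = (0.0000−0.0000)/(225.5983−122.9122) = 0.0000. V = [p*·0.0000 + (1−p*)·0.0000]/1.22 = 0.0000. B = V − Δ·S = 0.0000.
(1,0): S=58.4600. Δ = (V_up−V_dn)/(S_up−S_dn) = (14.2822−40.9836)/(84.7670−46.1834) = -0.6920. V = [p*·14.2822 + (1−p*)·40.9836]/1.22 = 19.3338. B = V − Δ·S = 59.7905.
(1,1): S=107.3000. Δ = (V_up−V_dn)/(S_up−S_dn) = (0.0000−14.2822)/(155.5850−84.7670) = -0.2017. V = [p*·0.0000 + (1−p*)·14.2822]/1.22 = 4.0796. B = V − Δ·S = 25.7193.
(0,0): S=74.0000. Δ = (V_up−V_dn)/(S_up−S_dn) = (4.0796−19.3338)/(107.3000−58.4600) = -0.3123. V = [p*·4.0796 + (1−p*)·19.3338]/1.22 = 7.7012. B = V − Δ·S = 30.8136.
Self-financing check: at every node Δ·S+B equals the discounted successor values.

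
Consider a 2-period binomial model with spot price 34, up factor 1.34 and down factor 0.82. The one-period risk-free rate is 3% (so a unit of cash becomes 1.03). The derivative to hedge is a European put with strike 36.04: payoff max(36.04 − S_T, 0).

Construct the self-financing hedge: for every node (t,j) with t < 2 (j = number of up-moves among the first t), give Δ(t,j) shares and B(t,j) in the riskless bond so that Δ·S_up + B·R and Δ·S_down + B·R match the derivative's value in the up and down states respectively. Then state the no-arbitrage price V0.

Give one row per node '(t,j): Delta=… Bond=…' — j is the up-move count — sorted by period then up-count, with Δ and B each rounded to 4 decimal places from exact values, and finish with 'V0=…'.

(0,0): Delta=-0.4314 Bond=19.0831
(1,0): Delta=-0.9090 Bond=32.9706
(1,1): Delta=0.0000 Bond=0.0000
V0=4.4147

Risk-neutral probability p* = (R−d)/(u−d) = (1.03−0.82)/(1.34−0.82) = 0.4038.
Terminal values V(2,·): V(2,0)=13.1784, V(2,1)=0.0000, V(2,2)=0.0000
  t=1,j=0: stock 27.8800 → up 37.3592 (V=0.0000), down 22.8616 (V=13.1784). Price 7.6275; hedge Δ=-0.9090, bond B=32.9706.
  t=1,j=1: stock 45.5600 → up 61.0504 (V=0.0000), down 37.3592 (V=0.0000). Price 0.0000; hedge Δ=0.0000, bond B=0.0000.
  t=0,j=0: stock 34.0000 → up 45.5600 (V=0.0000), down 27.8800 (V=7.6275). Price 4.4147; hedge Δ=-0.4314, bond B=19.0831.
Check: Δ(0,0)·S0 + B(0,0) = 4.4147 = V0.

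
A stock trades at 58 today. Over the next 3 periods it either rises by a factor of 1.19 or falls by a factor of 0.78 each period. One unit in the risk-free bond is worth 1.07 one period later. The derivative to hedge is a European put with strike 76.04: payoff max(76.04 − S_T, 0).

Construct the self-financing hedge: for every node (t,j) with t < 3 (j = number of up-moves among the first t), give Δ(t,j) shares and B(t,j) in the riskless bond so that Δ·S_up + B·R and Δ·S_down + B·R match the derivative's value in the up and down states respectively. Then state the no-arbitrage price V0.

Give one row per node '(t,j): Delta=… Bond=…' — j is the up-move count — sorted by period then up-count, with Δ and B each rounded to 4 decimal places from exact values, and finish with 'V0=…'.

No-arbitrage ⇒ martingale measure with p* = (R−d)/(u−d) = 0.7073.
Payoff layer (t=3): V(3,0)=48.5160, V(3,1)=34.0482, V(3,2)=11.9756, V(3,3)=0.0000
Node (2,0) S=35.2872: V=(p*·34.0482+(1−p*)·48.5160)/1.07=35.7782; Δ=(34.0482−48.5160)/(41.9918−27.5240)=-1.0000; B=V−Δ·S=71.0654
Node (2,1) S=53.8356: V=(p*·11.9756+(1−p*)·34.0482)/1.07=17.2298; Δ=(11.9756−34.0482)/(64.0644−41.9918)=-1.0000; B=V−Δ·S=71.0654
Node (2,2) S=82.1338: V=(p*·0.0000+(1−p*)·11.9756)/1.07=3.2758; Δ=(0.0000−11.9756)/(97.7392−64.0644)=-0.3556; B=V−Δ·S=32.4846
Node (1,0) S=45.2400: V=(p*·17.2298+(1−p*)·35.7782)/1.07=21.1763; Δ=(17.2298−35.7782)/(53.8356−35.2872)=-1.0000; B=V−Δ·S=66.4163
Node (1,1) S=69.0200: V=(p*·3.2758+(1−p*)·17.2298)/1.07=6.8784; Δ=(3.2758−17.2298)/(82.1338−53.8356)=-0.4931; B=V−Δ·S=40.9127
Node (0,0) S=58.0000: V=(p*·6.8784+(1−p*)·21.1763)/1.07=10.3394; Δ=(6.8784−21.1763)/(69.0200−45.2400)=-0.6013; B=V−Δ·S=45.2123
The time-0 hedge costs 10.3394, which is the no-arbitrage price.

(0,0): Delta=-0.6013 Bond=45.2123
(1,0): Delta=-1.0000 Bond=66.4163
(1,1): Delta=-0.4931 Bond=40.9127
(2,0): Delta=-1.0000 Bond=71.0654
(2,1): Delta=-1.0000 Bond=71.0654
(2,2): Delta=-0.3556 Bond=32.4846
V0=10.3394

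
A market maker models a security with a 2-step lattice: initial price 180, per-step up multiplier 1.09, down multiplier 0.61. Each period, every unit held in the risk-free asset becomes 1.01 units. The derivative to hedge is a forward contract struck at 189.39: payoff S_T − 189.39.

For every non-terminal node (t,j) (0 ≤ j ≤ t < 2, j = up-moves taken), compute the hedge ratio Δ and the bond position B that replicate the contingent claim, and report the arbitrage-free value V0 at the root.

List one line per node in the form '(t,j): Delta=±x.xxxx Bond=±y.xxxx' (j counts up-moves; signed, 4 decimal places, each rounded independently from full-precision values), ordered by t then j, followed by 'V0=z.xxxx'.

The replicating-portfolio and risk-neutral prices coincide; use p* = (1.01−0.61)/(1.09−0.61) = 0.8333 for the latter.
At expiry t=2: V(2,0)=-122.4120, V(2,1)=-69.7080, V(2,2)=24.4680
  t=1,j=0: stock 109.8000 → up 119.6820 (V=-69.7080), down 66.9780 (V=-122.4120). Price -77.7149; hedge Δ=1.0000, bond B=-187.5149.
  t=1,j=1: stock 196.2000 → up 213.8580 (V=24.4680), down 119.6820 (V=-69.7080). Price 8.6851; hedge Δ=1.0000, bond B=-187.5149.
  t=0,j=0: stock 180.0000 → up 196.2000 (V=8.6851), down 109.8000 (V=-77.7149). Price -5.6583; hedge Δ=1.0000, bond B=-185.6583.
Each (Δ,B) replicates both successor values, so the strategy is self-financing and V0 is arbitrage-free.

(0,0): Delta=1.0000 Bond=-185.6583
(1,0): Delta=1.0000 Bond=-187.5149
(1,1): Delta=1.0000 Bond=-187.5149
V0=-5.6583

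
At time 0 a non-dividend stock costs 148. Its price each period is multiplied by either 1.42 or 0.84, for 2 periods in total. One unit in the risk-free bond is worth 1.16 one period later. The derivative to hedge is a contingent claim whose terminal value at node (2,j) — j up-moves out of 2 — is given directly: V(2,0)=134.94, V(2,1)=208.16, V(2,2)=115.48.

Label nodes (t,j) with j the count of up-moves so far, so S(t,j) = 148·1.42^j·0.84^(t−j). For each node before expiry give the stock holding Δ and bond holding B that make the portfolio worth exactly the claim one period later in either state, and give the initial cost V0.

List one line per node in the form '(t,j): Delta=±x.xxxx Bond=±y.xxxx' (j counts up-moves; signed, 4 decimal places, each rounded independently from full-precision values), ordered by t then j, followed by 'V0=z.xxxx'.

Since d<R<u, set p* = (R−d)/(u−d) = 0.5517; price each node as the discounted p*-expectation of its children.
Payoff layer (t=2): V(2,0)=134.9400, V(2,1)=208.1600, V(2,2)=115.4800
  t=1,j=0: stock 124.3200 → up 176.5344 (V=208.1600), down 104.4288 (V=134.9400). Price 151.1528; hedge Δ=1.0155, bond B=24.9114.
  t=1,j=1: stock 210.1600 → up 298.4272 (V=115.4800), down 176.5344 (V=208.1600). Price 135.3674; hedge Δ=-0.7603, bond B=295.1605.
  t=0,j=0: stock 148.0000 → up 210.1600 (V=135.3674), down 124.3200 (V=151.1528). Price 122.7962; hedge Δ=-0.1839, bond B=150.0124.
The time-0 hedge costs 122.7962, which is the no-arbitrage price.

(0,0): Delta=-0.1839 Bond=150.0124
(1,0): Delta=1.0155 Bond=24.9114
(1,1): Delta=-0.7603 Bond=295.1605
V0=122.7962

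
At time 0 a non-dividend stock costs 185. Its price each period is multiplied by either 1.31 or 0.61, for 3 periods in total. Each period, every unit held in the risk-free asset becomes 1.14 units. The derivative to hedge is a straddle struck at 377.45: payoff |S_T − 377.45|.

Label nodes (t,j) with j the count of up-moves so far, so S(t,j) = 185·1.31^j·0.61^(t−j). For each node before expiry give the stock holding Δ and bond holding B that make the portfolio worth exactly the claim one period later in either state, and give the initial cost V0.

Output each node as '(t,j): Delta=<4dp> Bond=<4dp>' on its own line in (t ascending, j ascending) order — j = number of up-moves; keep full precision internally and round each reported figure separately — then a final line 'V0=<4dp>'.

Under the risk-neutral measure, an up-move has probability p* = (R−d)/(u−d) = 0.7571 and values discount at R = 1.14.
At expiry t=3: V(3,0)=335.4585, V(3,1)=287.2716, V(3,2)=183.7881, V(3,3)=38.4468
Node (2,0) S=68.8385: V=(p*·287.2716+(1−p*)·335.4585)/1.14=262.2580; Δ=(287.2716−335.4585)/(90.1784−41.9915)=-1.0000; B=V−Δ·S=331.0965
Node (2,1) S=147.8335: V=(p*·183.7881+(1−p*)·287.2716)/1.14=183.2630; Δ=(183.7881−287.2716)/(193.6619−90.1784)=-1.0000; B=V−Δ·S=331.0965
Node (2,2) S=317.4785: V=(p*·38.4468+(1−p*)·183.7881)/1.14=64.6877; Δ=(38.4468−183.7881)/(415.8968−193.6619)=-0.6540; B=V−Δ·S=272.3181
Node (1,0) S=112.8500: V=(p*·183.2630+(1−p*)·262.2580)/1.14=177.5855; Δ=(183.2630−262.2580)/(147.8335−68.8385)=-1.0000; B=V−Δ·S=290.4355
Node (1,1) S=242.3500: V=(p*·64.6877+(1−p*)·183.2630)/1.14=82.0040; Δ=(64.6877−183.2630)/(317.4785−147.8335)=-0.6990; B=V−Δ·S=251.3973
Node (0,0) S=185.0000: V=(p*·82.0040+(1−p*)·177.5855)/1.14=92.2953; Δ=(82.0040−177.5855)/(242.3500−112.8500)=-0.7381; B=V−Δ·S=228.8403
Root portfolio cost Δ·185+B reproduces V0=92.2953.

(0,0): Delta=-0.7381 Bond=228.8403
(1,0): Delta=-1.0000 Bond=290.4355
(1,1): Delta=-0.6990 Bond=251.3973
(2,0): Delta=-1.0000 Bond=331.0965
(2,1): Delta=-1.0000 Bond=331.0965
(2,2): Delta=-0.6540 Bond=272.3181
V0=92.2953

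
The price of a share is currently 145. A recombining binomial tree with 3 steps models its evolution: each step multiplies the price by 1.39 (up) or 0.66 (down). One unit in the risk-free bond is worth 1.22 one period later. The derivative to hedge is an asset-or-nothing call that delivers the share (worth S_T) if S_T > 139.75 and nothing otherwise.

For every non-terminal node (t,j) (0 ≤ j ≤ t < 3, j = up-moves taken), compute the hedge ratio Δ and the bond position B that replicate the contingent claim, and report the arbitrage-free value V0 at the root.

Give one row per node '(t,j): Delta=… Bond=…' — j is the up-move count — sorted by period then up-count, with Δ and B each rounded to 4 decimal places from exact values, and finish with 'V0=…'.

(0,0): Delta=1.1832 Bond=-32.8931
(1,0): Delta=1.6642 Bond=-86.1605
(1,1): Delta=1.1139 Bond=-26.1559
(2,0): Delta=0.0000 Bond=0.0000
(2,1): Delta=1.9041 Bond=-137.0259
(2,2): Delta=1.0000 Bond=0.0000
V0=138.6757

The replicating-portfolio and risk-neutral prices coincide; use p* = (1.22−0.66)/(1.39−0.66) = 0.7671 for the latter.
Terminal payoffs: V(3,0)=0.0000, V(3,1)=0.0000, V(3,2)=184.9020, V(3,3)=389.4148
  t=2,j=0: stock 63.1620 → up 87.7952 (V=0.0000), down 41.6869 (V=0.0000). Price 0.0000; hedge Δ=0.0000, bond B=0.0000.
  t=2,j=1: stock 133.0230 → up 184.9020 (V=184.9020), down 87.7952 (V=0.0000). Price 116.2644; hedge Δ=1.9041, bond B=-137.0259.
  t=2,j=2: stock 280.1545 → up 389.4148 (V=389.4148), down 184.9020 (V=184.9020). Price 280.1545; hedge Δ=1.0000, bond B=0.0000.
  t=1,j=0: stock 95.7000 → up 133.0230 (V=116.2644), down 63.1620 (V=0.0000). Price 73.1059; hedge Δ=1.6642, bond B=-86.1605.
  t=1,j=1: stock 201.5500 → up 280.1545 (V=280.1545), down 133.0230 (V=116.2644). Price 198.3511; hedge Δ=1.1139, bond B=-26.1559.
  t=0,j=0: stock 145.0000 → up 201.5500 (V=198.3511), down 95.7000 (V=73.1059). Price 138.6757; hedge Δ=1.1832, bond B=-32.8931.
The time-0 hedge costs 138.6757, which is the no-arbitrage price.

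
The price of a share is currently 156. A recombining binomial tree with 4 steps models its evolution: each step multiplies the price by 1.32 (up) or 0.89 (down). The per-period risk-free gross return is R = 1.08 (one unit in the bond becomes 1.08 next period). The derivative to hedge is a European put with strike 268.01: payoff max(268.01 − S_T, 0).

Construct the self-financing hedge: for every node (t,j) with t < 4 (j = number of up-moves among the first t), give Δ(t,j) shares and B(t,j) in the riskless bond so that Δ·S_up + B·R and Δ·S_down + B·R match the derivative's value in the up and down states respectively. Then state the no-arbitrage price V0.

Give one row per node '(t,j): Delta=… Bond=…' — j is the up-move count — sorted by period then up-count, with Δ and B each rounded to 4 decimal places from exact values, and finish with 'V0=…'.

No-arbitrage ⇒ martingale measure with p* = (R−d)/(u−d) = 0.4419.
Terminal values V(4,·): V(4,0)=170.1321, V(4,1)=122.8428, V(4,2)=52.7058, V(4,3)=0.0000, V(4,4)=0.0000
  t=3,j=0: stock 109.9752 → up 145.1672 (V=122.8428), down 97.8779 (V=170.1321). Price 138.1822; hedge Δ=-1.0000, bond B=248.1574.
  t=3,j=1: stock 163.1092 → up 215.3042 (V=52.7058), down 145.1672 (V=122.8428). Price 85.0482; hedge Δ=-1.0000, bond B=248.1574.
  t=3,j=2: stock 241.9148 → up 319.3276 (V=0.0000), down 215.3042 (V=52.7058). Price 27.2381; hedge Δ=-0.5067, bond B=149.8098.
  t=3,j=3: stock 358.7950 → up 473.6094 (V=0.0000), down 319.3276 (V=0.0000). Price 0.0000; hedge Δ=0.0000, bond B=0.0000.
  t=2,j=0: stock 123.5676 → up 163.1092 (V=85.0482), down 109.9752 (V=138.1822). Price 106.2078; hedge Δ=-1.0000, bond B=229.7754.
  t=2,j=1: stock 183.2688 → up 241.9148 (V=27.2381), down 163.1092 (V=85.0482). Price 55.0965; hedge Δ=-0.7336, bond B=189.5384.
  t=2,j=2: stock 271.8144 → up 358.7950 (V=0.0000), down 241.9148 (V=27.2381). Price 14.0766; hedge Δ=-0.2330, bond B=77.4211.
  t=1,j=0: stock 138.8400 → up 183.2688 (V=55.0965), down 123.5676 (V=106.2078). Price 77.4294; hedge Δ=-0.8561, bond B=196.2928.
  t=1,j=1: stock 205.9200 → up 271.8144 (V=14.0766), down 183.2688 (V=55.0965). Price 34.2328; hedge Δ=-0.4633, bond B=129.6280.
  t=0,j=0: stock 156.0000 → up 205.9200 (V=34.2328), down 138.8400 (V=77.4294). Price 54.0208; hedge Δ=-0.6440, bond B=154.4780.
The time-0 hedge costs 54.0208, which is the no-arbitrage price.

(0,0): Delta=-0.6440 Bond=154.4780
(1,0): Delta=-0.8561 Bond=196.2928
(1,1): Delta=-0.4633 Bond=129.6280
(2,0): Delta=-1.0000 Bond=229.7754
(2,1): Delta=-0.7336 Bond=189.5384
(2,2): Delta=-0.2330 Bond=77.4211
(3,0): Delta=-1.0000 Bond=248.1574
(3,1): Delta=-1.0000 Bond=248.1574
(3,2): Delta=-0.5067 Bond=149.8098
(3,3): Delta=0.0000 Bond=0.0000
V0=54.0208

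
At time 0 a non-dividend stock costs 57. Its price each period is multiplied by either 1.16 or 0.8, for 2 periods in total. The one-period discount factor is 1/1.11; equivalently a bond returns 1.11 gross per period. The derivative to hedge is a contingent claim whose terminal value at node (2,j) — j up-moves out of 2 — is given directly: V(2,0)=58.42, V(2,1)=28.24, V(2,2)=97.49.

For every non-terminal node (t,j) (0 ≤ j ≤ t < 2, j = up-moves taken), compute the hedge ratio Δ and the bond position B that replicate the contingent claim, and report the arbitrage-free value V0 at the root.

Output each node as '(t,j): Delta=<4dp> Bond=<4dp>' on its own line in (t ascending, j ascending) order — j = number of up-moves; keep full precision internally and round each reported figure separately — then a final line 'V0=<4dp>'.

(0,0): Delta=2.4340 Bond=-73.6701
(1,0): Delta=-1.8385 Bond=113.0511
(1,1): Delta=2.9093 Bond=-113.1972
V0=65.0693

Since d<R<u, set p* = (R−d)/(u−d) = 0.8611; price each node as the discounted p*-expectation of its children.
At expiry t=2: V(2,0)=58.4200, V(2,1)=28.2400, V(2,2)=97.4900
Node (1,0) S=45.6000: V=(p*·28.2400+(1−p*)·58.4200)/1.11=29.2177; Δ=(28.2400−58.4200)/(52.8960−36.4800)=-1.8385; B=V−Δ·S=113.0511
Node (1,1) S=66.1200: V=(p*·97.4900+(1−p*)·28.2400)/1.11=79.1639; Δ=(97.4900−28.2400)/(76.6992−52.8960)=2.9093; B=V−Δ·S=-113.1972
Node (0,0) S=57.0000: V=(p*·79.1639+(1−p*)·29.2177)/1.11=65.0693; Δ=(79.1639−29.2177)/(66.1200−45.6000)=2.4340; B=V−Δ·S=-73.6701
Root portfolio cost Δ·57+B reproduces V0=65.0693.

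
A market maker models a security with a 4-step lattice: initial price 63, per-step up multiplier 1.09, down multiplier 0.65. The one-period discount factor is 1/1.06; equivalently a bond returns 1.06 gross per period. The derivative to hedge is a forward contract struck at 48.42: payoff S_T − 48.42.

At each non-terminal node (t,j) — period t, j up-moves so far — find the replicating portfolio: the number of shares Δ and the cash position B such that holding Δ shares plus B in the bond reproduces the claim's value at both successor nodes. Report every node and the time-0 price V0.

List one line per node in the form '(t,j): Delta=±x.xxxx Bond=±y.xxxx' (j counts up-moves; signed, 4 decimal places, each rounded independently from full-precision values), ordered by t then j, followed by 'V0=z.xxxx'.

(0,0): Delta=1.0000 Bond=-38.3532
(1,0): Delta=1.0000 Bond=-40.6544
(1,1): Delta=1.0000 Bond=-40.6544
(2,0): Delta=1.0000 Bond=-43.0936
(2,1): Delta=1.0000 Bond=-43.0936
(2,2): Delta=1.0000 Bond=-43.0936
(3,0): Delta=1.0000 Bond=-45.6792
(3,1): Delta=1.0000 Bond=-45.6792
(3,2): Delta=1.0000 Bond=-45.6792
(3,3): Delta=1.0000 Bond=-45.6792
V0=24.6468

Under the risk-neutral measure, an up-move has probability p* = (R−d)/(u−d) = 0.9318 and values discount at R = 1.06.
Terminal payoffs: V(4,0)=-37.1741, V(4,1)=-29.5615, V(4,2)=-16.7957, V(4,3)=4.6114, V(4,4)=40.5096
  t=3,j=0: stock 17.3014 → up 18.8585 (V=-29.5615), down 11.2459 (V=-37.1741). Price -28.3779; hedge Δ=1.0000, bond B=-45.6792.
  t=3,j=1: stock 29.0131 → up 31.6243 (V=-16.7957), down 18.8585 (V=-29.5615). Price -16.6662; hedge Δ=1.0000, bond B=-45.6792.
  t=3,j=2: stock 48.6527 → up 53.0314 (V=4.6114), down 31.6243 (V=-16.7957). Price 2.9734; hedge Δ=1.0000, bond B=-45.6792.
  t=3,j=3: stock 81.5868 → up 88.9296 (V=40.5096), down 53.0314 (V=4.6114). Price 35.9076; hedge Δ=1.0000, bond B=-45.6792.
  t=2,j=0: stock 26.6175 → up 29.0131 (V=-16.6662), down 17.3014 (V=-28.3779). Price -16.4761; hedge Δ=1.0000, bond B=-43.0936.
  t=2,j=1: stock 44.6355 → up 48.6527 (V=2.9734), down 29.0131 (V=-16.6662). Price 1.5419; hedge Δ=1.0000, bond B=-43.0936.
  t=2,j=2: stock 74.8503 → up 81.5868 (V=35.9076), down 48.6527 (V=2.9734). Price 31.7567; hedge Δ=1.0000, bond B=-43.0936.
  t=1,j=0: stock 40.9500 → up 44.6355 (V=1.5419), down 26.6175 (V=-16.4761). Price 0.2956; hedge Δ=1.0000, bond B=-40.6544.
  t=1,j=1: stock 68.6700 → up 74.8503 (V=31.7567), down 44.6355 (V=1.5419). Price 28.0156; hedge Δ=1.0000, bond B=-40.6544.
  t=0,j=0: stock 63.0000 → up 68.6700 (V=28.0156), down 40.9500 (V=0.2956). Price 24.6468; hedge Δ=1.0000, bond B=-38.3532.
The time-0 hedge costs 24.6468, which is the no-arbitrage price.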